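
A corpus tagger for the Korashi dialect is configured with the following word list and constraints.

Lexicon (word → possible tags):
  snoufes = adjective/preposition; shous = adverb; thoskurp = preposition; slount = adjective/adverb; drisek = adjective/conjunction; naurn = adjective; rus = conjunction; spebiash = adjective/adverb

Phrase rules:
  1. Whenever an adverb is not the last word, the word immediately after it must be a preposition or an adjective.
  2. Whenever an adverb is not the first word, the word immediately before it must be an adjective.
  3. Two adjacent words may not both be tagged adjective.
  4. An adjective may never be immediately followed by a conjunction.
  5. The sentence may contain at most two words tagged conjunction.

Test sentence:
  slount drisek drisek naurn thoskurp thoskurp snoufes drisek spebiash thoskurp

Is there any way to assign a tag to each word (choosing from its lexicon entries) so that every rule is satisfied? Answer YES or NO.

NO

Candidates per position — 1:slount {adjective,adverb}; 2:drisek {adjective,conjunction}; 3:drisek {adjective,conjunction}; 4:naurn {adjective}; 5:thoskurp {preposition}; 6:thoskurp {preposition}; 7:snoufes {adjective,preposition}; 8:drisek {adjective,conjunction}; 9:spebiash {adjective,adverb}; 10:thoskurp {preposition}.
Every candidate sequence violates at least one rule; no consistent tagging exists.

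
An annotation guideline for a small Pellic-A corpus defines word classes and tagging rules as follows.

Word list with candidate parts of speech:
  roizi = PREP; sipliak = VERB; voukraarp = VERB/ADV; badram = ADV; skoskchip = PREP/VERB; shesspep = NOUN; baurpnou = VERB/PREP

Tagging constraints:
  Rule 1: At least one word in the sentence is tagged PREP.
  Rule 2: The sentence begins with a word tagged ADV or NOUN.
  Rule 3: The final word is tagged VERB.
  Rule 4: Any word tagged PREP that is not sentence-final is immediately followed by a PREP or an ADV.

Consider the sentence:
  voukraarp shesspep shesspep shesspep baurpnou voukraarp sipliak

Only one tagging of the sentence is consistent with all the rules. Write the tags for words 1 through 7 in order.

ADV NOUN NOUN NOUN PREP ADV VERB

Candidates per position — 1:voukraarp {VERB,ADV}; 2:shesspep {NOUN}; 3:shesspep {NOUN}; 4:shesspep {NOUN}; 5:baurpnou {VERB,PREP}; 6:voukraarp {VERB,ADV}; 7:sipliak {VERB}.
Position 1: VERB is ruled out by rule 2; that leaves ADV.
Position 5: VERB is ruled out by rule 1; that leaves PREP.
Position 6: VERB is ruled out by rule 4; that leaves ADV.
The unique satisfying tagging is: ADV NOUN NOUN NOUN PREP ADV VERB.
Check: rule 1 satisfied; rule 2 satisfied; rule 3 satisfied; rule 4 satisfied.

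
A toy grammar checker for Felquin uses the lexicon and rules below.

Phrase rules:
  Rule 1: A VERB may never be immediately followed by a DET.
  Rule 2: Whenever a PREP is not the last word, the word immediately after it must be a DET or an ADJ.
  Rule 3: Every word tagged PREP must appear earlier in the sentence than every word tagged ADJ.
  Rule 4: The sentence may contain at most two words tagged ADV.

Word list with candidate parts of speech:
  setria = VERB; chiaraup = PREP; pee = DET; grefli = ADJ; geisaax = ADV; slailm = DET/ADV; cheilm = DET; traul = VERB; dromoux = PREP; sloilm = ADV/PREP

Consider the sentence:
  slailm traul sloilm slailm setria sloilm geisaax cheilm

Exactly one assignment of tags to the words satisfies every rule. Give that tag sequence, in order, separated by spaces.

Candidates per position — 1:slailm {DET,ADV}; 2:traul {VERB}; 3:sloilm {ADV,PREP}; 4:slailm {DET,ADV}; 5:setria {VERB}; 6:sloilm {ADV,PREP}; 7:geisaax {ADV}; 8:cheilm {DET}.
Word 6 cannot be PREP — rule 2 would then fail for every completion. It is ADV.
Word 1 cannot be ADV — rule 4 would then fail for every completion. It is DET.
Word 3 cannot be ADV — rule 4 would then fail for every completion. It is PREP.
Word 4 cannot be ADV — rule 2 would then fail for every completion. It is DET.
So the tagging must be: DET VERB PREP DET VERB ADV ADV DET.
Rule-by-rule: rule 1 ok; rule 2 ok; rule 3 ok; rule 4 ok.

DET VERB PREP DET VERB ADV ADV DET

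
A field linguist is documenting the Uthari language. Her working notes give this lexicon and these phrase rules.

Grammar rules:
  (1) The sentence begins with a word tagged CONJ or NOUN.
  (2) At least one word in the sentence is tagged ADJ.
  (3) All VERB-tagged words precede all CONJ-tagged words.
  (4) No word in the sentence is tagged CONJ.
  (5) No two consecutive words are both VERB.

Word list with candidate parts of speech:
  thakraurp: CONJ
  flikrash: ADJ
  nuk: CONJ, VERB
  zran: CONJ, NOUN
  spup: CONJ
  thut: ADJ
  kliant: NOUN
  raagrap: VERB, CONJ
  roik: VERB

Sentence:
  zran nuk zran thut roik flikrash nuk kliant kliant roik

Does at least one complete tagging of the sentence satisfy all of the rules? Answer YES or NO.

YES

Candidates per position — 1:zran {CONJ,NOUN}; 2:nuk {CONJ,VERB}; 3:zran {CONJ,NOUN}; 4:thut {ADJ}; 5:roik {VERB}; 6:flikrash {ADJ}; 7:nuk {CONJ,VERB}; 8:kliant {NOUN}; 9:kliant {NOUN}; 10:roik {VERB}.
One satisfying assignment: NOUN VERB NOUN ADJ VERB ADJ VERB NOUN NOUN VERB.
Check: rule 1 ✓; rule 2 ✓; rule 3 ✓; rule 4 ✓; rule 5 ✓.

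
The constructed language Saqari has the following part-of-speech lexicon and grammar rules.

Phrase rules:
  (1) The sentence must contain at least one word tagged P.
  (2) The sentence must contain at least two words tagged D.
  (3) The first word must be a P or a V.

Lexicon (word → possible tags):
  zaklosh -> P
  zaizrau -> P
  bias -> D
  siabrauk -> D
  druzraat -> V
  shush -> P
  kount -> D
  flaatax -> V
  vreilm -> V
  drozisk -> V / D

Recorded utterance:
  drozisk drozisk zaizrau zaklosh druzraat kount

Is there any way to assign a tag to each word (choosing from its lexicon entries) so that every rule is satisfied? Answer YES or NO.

Candidates per position — 1:drozisk {V,D}; 2:drozisk {V,D}; 3:zaizrau {P}; 4:zaklosh {P}; 5:druzraat {V}; 6:kount {D}.
One satisfying assignment: V D P P V D.
Verifying each rule — rule 1 holds; rule 2 holds; rule 3 holds.

YES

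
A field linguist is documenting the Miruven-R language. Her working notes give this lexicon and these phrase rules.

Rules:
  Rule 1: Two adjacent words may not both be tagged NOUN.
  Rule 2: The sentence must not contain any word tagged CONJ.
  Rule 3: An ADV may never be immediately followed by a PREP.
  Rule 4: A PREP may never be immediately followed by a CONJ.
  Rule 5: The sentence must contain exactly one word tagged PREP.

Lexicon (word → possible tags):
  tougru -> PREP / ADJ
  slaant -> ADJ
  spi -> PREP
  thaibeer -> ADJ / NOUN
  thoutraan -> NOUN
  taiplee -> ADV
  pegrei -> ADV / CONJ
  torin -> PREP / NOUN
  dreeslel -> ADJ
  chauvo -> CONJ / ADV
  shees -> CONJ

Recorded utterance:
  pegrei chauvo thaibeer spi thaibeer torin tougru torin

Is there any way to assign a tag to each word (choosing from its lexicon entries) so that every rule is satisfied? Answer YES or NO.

Candidates per position — 1:pegrei {ADV,CONJ}; 2:chauvo {CONJ,ADV}; 3:thaibeer {ADJ,NOUN}; 4:spi {PREP}; 5:thaibeer {ADJ,NOUN}; 6:torin {PREP,NOUN}; 7:tougru {PREP,ADJ}; 8:torin {PREP,NOUN}.
One satisfying assignment: ADV ADV ADJ PREP ADJ NOUN ADJ NOUN.
Checking: rule 1 ✓; rule 2 ✓; rule 3 ✓; rule 4 ✓; rule 5 ✓.

YES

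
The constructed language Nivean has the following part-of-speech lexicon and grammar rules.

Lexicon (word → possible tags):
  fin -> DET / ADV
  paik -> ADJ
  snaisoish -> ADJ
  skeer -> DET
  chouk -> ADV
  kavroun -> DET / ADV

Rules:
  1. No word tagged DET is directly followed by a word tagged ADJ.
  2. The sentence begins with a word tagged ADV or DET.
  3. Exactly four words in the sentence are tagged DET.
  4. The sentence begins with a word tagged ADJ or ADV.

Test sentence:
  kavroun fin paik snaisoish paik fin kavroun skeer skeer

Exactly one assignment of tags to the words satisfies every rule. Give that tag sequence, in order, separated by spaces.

Candidates per position — 1:kavroun {DET,ADV}; 2:fin {DET,ADV}; 3:paik {ADJ}; 4:snaisoish {ADJ}; 5:paik {ADJ}; 6:fin {DET,ADV}; 7:kavroun {DET,ADV}; 8:skeer {DET}; 9:skeer {DET}.
Position 1: DET is ruled out by rule 4; that leaves ADV.
Position 2: DET is ruled out by rule 1; that leaves ADV.
Position 6: ADV is ruled out by rule 3; that leaves DET.
Position 7: ADV is ruled out by rule 3; that leaves DET.
So the tagging must be: ADV ADV ADJ ADJ ADJ DET DET DET DET.
Rule-by-rule: rule 1 ok; rule 2 ok; rule 3 ok; rule 4 ok.

ADV ADV ADJ ADJ ADJ DET DET DET DET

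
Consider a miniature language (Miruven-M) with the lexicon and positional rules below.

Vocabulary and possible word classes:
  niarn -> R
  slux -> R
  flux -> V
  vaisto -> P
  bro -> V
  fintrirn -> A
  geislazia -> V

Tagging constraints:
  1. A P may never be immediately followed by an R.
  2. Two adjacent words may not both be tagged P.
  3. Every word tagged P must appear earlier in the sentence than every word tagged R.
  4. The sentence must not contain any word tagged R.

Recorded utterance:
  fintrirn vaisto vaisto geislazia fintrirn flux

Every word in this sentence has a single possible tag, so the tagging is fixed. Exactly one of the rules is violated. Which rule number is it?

2

Fixed tagging: A P P V A V.
Applying the rules: R1 ✓, R2 ✗, R3 ✓, R4 ✓.
Only rule 2 fails.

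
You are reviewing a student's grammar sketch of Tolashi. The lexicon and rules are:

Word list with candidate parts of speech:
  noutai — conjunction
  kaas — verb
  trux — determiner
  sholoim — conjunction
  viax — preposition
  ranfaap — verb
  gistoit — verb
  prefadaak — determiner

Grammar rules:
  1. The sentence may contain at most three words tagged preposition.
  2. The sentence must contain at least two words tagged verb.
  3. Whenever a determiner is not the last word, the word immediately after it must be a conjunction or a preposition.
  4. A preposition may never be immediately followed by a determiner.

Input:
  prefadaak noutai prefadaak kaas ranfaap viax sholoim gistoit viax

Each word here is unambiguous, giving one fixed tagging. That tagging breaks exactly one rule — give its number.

Fixed tagging: determiner conjunction determiner verb verb preposition conjunction verb preposition.
Rule check: R1 holds, R2 holds, R3 violated, R4 holds.
Only rule 3 fails.

3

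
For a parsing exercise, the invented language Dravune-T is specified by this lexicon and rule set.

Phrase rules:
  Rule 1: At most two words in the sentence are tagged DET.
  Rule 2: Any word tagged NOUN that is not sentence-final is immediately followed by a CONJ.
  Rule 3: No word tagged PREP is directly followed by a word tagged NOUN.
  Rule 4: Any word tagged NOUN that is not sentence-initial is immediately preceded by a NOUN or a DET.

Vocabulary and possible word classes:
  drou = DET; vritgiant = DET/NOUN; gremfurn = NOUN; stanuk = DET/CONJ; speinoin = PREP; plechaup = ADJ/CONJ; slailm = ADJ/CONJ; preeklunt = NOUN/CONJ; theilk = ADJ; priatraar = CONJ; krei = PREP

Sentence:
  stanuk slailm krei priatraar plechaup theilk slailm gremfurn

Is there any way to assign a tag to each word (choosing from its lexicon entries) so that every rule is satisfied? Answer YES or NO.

Candidates per position — 1:stanuk {DET,CONJ}; 2:slailm {ADJ,CONJ}; 3:krei {PREP}; 4:priatraar {CONJ}; 5:plechaup {ADJ,CONJ}; 6:theilk {ADJ}; 7:slailm {ADJ,CONJ}; 8:gremfurn {NOUN}.
Rule 4 cannot be satisfied by any choice of tags from the lexicon.
So there is no consistent tagging.

NO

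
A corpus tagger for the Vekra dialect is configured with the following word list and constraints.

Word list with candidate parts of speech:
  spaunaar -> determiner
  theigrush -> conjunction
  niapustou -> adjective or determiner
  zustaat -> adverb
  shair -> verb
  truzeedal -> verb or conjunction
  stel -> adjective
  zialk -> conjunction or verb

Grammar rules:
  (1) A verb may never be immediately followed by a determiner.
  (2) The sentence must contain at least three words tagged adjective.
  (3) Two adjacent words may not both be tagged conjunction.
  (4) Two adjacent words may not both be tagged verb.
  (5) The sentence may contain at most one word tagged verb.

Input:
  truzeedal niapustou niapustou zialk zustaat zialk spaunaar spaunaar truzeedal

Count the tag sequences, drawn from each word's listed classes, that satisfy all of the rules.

Candidates per position — 1:truzeedal {verb,conjunction}; 2:niapustou {adjective,determiner}; 3:niapustou {adjective,determiner}; 4:zialk {conjunction,verb}; 5:zustaat {adverb}; 6:zialk {conjunction,verb}; 7:spaunaar {determiner}; 8:spaunaar {determiner}; 9:truzeedal {verb,conjunction}.
There are 64 candidate sequences in total.
Rule 2 cannot be satisfied by any choice of tags from the lexicon.
So there is no consistent tagging.
Count = 0.

0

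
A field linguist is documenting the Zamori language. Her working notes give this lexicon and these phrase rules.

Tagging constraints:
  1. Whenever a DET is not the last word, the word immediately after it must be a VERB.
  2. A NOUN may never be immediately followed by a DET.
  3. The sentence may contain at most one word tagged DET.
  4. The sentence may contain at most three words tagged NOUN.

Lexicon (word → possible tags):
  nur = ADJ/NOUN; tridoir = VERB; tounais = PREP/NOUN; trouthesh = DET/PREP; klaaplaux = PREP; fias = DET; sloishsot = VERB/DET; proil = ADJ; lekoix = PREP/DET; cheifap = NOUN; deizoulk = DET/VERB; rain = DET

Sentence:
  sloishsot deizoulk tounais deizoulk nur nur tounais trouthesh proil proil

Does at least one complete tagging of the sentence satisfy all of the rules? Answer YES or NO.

YES

Candidates per position — 1:sloishsot {VERB,DET}; 2:deizoulk {DET,VERB}; 3:tounais {PREP,NOUN}; 4:deizoulk {DET,VERB}; 5:nur {ADJ,NOUN}; 6:nur {ADJ,NOUN}; 7:tounais {PREP,NOUN}; 8:trouthesh {DET,PREP}; 9:proil {ADJ}; 10:proil {ADJ}.
One satisfying assignment: DET VERB NOUN VERB NOUN ADJ PREP PREP ADJ ADJ.
Rule-by-rule: rule 1 ok; rule 2 ok; rule 3 ok; rule 4 ok.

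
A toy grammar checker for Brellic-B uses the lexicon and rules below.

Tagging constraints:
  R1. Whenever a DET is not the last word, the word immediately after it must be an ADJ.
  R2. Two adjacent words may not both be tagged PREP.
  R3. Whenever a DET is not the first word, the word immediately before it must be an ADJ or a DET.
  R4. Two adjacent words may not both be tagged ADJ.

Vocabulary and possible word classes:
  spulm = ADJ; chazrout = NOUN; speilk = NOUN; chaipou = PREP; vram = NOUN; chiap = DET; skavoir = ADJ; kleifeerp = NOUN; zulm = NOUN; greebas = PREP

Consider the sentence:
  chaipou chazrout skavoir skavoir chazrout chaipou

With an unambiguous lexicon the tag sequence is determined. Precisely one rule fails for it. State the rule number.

4

Fixed tagging: PREP NOUN ADJ ADJ NOUN PREP.
Checking each rule: R1 ok, R2 ok, R3 ok, R4 fails.
Only rule 4 fails.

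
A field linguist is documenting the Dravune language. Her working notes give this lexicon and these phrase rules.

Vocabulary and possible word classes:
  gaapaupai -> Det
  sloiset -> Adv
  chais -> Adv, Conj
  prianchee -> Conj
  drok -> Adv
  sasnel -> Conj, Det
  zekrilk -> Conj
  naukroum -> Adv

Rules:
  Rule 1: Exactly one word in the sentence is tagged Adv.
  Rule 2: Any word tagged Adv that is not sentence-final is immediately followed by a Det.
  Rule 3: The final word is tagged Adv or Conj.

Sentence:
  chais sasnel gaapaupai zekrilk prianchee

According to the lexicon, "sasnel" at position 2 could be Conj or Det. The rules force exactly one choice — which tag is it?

Det

Candidates per position — 1:chais {Adv,Conj}; 2:sasnel {Conj,Det}; 3:gaapaupai {Det}; 4:zekrilk {Conj}; 5:prianchee {Conj}.
At position 1, choosing Conj makes rule 1 impossible to satisfy; hence Adv.
At position 2, choosing Conj makes rule 2 impossible to satisfy; hence Det.
That leaves exactly one tagging: Adv Det Det Conj Conj.
Verifying each rule — rule 1 ok; rule 2 ok; rule 3 ok.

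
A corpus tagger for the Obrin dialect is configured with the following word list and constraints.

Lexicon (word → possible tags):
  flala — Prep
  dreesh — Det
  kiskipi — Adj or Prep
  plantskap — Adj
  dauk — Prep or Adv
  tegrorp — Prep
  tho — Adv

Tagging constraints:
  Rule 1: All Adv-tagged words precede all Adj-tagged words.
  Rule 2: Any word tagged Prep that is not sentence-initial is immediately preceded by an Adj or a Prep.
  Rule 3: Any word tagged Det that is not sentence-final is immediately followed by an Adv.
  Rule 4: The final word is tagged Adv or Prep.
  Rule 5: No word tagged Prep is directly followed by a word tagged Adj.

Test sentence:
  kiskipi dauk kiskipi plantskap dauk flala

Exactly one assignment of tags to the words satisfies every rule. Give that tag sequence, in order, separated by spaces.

Candidates per position — 1:kiskipi {Adj,Prep}; 2:dauk {Prep,Adv}; 3:kiskipi {Adj,Prep}; 4:plantskap {Adj}; 5:dauk {Prep,Adv}; 6:flala {Prep}.
Position 2: Prep is ruled out by rule 5; that leaves Adv.
Position 3: Prep is ruled out by rule 2; that leaves Adj.
Position 5: Adv is ruled out by rule 1; that leaves Prep.
Position 1: Adj is ruled out by rule 1; that leaves Prep.
So the tagging must be: Prep Adv Adj Adj Prep Prep.
Verifying each rule — rule 1 ✓; rule 2 ✓; rule 3 ✓; rule 4 ✓; rule 5 ✓.

Prep Adv Adj Adj Prep Prep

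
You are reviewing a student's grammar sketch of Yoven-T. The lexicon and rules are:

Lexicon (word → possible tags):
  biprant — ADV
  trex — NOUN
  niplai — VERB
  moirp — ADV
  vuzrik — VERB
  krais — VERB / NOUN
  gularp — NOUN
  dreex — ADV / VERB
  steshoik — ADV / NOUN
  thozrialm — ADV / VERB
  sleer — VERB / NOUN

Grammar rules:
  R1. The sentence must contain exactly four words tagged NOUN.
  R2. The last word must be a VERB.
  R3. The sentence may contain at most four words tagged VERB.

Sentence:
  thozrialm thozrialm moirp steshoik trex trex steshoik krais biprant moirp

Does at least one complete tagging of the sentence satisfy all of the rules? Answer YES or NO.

Candidates per position — 1:thozrialm {ADV,VERB}; 2:thozrialm {ADV,VERB}; 3:moirp {ADV}; 4:steshoik {ADV,NOUN}; 5:trex {NOUN}; 6:trex {NOUN}; 7:steshoik {ADV,NOUN}; 8:krais {VERB,NOUN}; 9:biprant {ADV}; 10:moirp {ADV}.
Rule 2 cannot be satisfied by any choice of tags from the lexicon.
So there is no consistent tagging.

NO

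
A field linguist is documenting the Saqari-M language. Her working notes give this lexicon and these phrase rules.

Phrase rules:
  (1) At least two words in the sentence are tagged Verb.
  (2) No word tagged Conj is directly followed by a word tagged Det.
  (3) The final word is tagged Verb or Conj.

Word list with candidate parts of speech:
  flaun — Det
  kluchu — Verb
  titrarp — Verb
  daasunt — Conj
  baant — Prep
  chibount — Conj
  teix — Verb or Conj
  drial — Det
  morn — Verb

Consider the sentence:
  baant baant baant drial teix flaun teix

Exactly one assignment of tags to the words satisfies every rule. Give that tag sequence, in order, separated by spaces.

Prep Prep Prep Det Verb Det Verb

Candidates per position — 1:baant {Prep}; 2:baant {Prep}; 3:baant {Prep}; 4:drial {Det}; 5:teix {Verb,Conj}; 6:flaun {Det}; 7:teix {Verb,Conj}.
Position 5: tagging it Conj would leave rule 1 unsatisfiable, so it must be Verb.
Position 7: tagging it Conj would leave rule 1 unsatisfiable, so it must be Verb.
The unique satisfying tagging is: Prep Prep Prep Det Verb Det Verb.
Verifying each rule — rule 1 ✓; rule 2 ✓; rule 3 ✓.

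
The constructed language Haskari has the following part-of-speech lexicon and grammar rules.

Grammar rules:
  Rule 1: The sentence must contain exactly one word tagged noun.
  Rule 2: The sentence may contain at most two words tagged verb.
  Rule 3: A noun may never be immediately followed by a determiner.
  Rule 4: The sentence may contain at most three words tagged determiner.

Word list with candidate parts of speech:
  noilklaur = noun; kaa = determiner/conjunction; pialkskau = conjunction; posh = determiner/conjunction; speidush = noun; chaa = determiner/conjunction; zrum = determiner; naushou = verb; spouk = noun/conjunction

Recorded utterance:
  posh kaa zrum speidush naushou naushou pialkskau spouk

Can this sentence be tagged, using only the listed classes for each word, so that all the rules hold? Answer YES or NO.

YES

Candidates per position — 1:posh {determiner,conjunction}; 2:kaa {determiner,conjunction}; 3:zrum {determiner}; 4:speidush {noun}; 5:naushou {verb}; 6:naushou {verb}; 7:pialkskau {conjunction}; 8:spouk {noun,conjunction}.
One satisfying assignment: conjunction conjunction determiner noun verb verb conjunction conjunction.
Check: rule 1 ✓; rule 2 ✓; rule 3 ✓; rule 4 ✓.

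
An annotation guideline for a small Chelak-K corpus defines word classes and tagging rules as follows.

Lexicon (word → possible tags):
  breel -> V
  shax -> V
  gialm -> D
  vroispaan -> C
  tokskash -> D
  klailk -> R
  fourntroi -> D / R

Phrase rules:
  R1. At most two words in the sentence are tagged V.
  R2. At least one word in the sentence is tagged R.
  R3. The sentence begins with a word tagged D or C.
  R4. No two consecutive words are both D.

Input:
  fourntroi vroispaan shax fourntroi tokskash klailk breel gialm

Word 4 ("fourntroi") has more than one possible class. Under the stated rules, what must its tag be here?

R

Candidates per position — 1:fourntroi {D,R}; 2:vroispaan {C}; 3:shax {V}; 4:fourntroi {D,R}; 5:tokskash {D}; 6:klailk {R}; 7:breel {V}; 8:gialm {D}.
Position 1: R is ruled out by rule 3; that leaves D.
Position 4: D is ruled out by rule 4; that leaves R.
The only consistent sequence is: D C V R D R V D.
Verifying each rule — rule 1 ✓; rule 2 ✓; rule 3 ✓; rule 4 ✓.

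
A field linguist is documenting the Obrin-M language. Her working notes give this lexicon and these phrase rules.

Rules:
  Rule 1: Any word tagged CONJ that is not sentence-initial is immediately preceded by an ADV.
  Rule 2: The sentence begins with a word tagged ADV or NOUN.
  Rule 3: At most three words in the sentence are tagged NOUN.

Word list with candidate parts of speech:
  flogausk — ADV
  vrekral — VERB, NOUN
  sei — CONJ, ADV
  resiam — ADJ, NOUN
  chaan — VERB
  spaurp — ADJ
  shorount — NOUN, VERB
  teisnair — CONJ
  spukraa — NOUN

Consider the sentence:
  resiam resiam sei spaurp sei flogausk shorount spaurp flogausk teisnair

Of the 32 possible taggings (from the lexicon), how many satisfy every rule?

Candidates per position — 1:resiam {ADJ,NOUN}; 2:resiam {ADJ,NOUN}; 3:sei {CONJ,ADV}; 4:spaurp {ADJ}; 5:sei {CONJ,ADV}; 6:flogausk {ADV}; 7:shorount {NOUN,VERB}; 8:spaurp {ADJ}; 9:flogausk {ADV}; 10:teisnair {CONJ}.
There are 32 candidate sequences in total.
The sequences that satisfy every rule: NOUN ADJ ADV ADJ ADV ADV NOUN ADJ ADV CONJ; NOUN ADJ ADV ADJ ADV ADV VERB ADJ ADV CONJ; NOUN NOUN ADV ADJ ADV ADV NOUN ADJ ADV CONJ; NOUN NOUN ADV ADJ ADV ADV VERB ADJ ADV CONJ.
Count = 4.

4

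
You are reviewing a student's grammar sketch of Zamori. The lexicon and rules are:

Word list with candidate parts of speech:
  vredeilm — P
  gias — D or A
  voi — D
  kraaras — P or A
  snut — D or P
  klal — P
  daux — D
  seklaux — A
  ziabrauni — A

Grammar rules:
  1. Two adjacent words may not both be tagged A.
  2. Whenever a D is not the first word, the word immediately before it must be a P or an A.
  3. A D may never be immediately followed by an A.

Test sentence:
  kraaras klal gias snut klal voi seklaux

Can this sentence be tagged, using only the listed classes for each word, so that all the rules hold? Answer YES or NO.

NO

Candidates per position — 1:kraaras {P,A}; 2:klal {P}; 3:gias {D,A}; 4:snut {D,P}; 5:klal {P}; 6:voi {D}; 7:seklaux {A}.
Rule 3 cannot be satisfied by any choice of tags from the lexicon.
So there is no consistent tagging.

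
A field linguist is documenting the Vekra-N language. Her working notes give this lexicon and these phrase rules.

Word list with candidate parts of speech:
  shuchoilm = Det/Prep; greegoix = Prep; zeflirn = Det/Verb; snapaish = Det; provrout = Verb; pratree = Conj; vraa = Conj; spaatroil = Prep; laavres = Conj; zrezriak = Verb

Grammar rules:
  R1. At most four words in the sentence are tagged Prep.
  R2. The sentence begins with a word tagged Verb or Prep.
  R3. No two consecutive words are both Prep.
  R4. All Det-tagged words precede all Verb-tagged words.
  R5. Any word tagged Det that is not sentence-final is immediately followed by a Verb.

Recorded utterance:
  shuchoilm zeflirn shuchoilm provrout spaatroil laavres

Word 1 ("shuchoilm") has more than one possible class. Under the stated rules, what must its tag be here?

Candidates per position — 1:shuchoilm {Det,Prep}; 2:zeflirn {Det,Verb}; 3:shuchoilm {Det,Prep}; 4:provrout {Verb}; 5:spaatroil {Prep}; 6:laavres {Conj}.
Position 1: tagging it Det would leave rule 2 unsatisfiable, so it must be Prep.
Position 2: tagging it Det would leave rule 5 unsatisfiable, so it must be Verb.
Position 3: tagging it Det would leave rule 4 unsatisfiable, so it must be Prep.
The only consistent sequence is: Prep Verb Prep Verb Prep Conj.
Check: rule 1 ok; rule 2 ok; rule 3 ok; rule 4 ok; rule 5 ok.

Prep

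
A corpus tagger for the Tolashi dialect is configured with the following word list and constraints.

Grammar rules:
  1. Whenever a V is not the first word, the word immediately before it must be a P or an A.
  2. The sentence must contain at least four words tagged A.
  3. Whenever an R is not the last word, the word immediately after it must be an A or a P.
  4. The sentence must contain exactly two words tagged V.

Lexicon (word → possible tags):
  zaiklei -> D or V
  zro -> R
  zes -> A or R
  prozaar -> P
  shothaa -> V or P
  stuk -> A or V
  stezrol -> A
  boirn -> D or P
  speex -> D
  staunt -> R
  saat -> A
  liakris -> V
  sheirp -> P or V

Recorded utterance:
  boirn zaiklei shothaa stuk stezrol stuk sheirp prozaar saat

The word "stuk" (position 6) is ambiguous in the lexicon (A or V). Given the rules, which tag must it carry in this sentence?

Candidates per position — 1:boirn {D,P}; 2:zaiklei {D,V}; 3:shothaa {V,P}; 4:stuk {A,V}; 5:stezrol {A}; 6:stuk {A,V}; 7:sheirp {P,V}; 8:prozaar {P}; 9:saat {A}.
Position 3: tagging it V would leave rule 1 unsatisfiable, so it must be P.
Position 4: tagging it V would leave rule 2 unsatisfiable, so it must be A.
Position 6: tagging it V would leave rule 2 unsatisfiable, so it must be A.
Position 7: tagging it P would leave rule 4 unsatisfiable, so it must be V.
Position 2: tagging it D would leave rule 4 unsatisfiable, so it must be V.
Position 1: tagging it D would leave rule 1 unsatisfiable, so it must be P.
The unique satisfying tagging is: P V P A A A V P A.
Rule-by-rule: rule 1 ok; rule 2 ok; rule 3 ok; rule 4 ok.

A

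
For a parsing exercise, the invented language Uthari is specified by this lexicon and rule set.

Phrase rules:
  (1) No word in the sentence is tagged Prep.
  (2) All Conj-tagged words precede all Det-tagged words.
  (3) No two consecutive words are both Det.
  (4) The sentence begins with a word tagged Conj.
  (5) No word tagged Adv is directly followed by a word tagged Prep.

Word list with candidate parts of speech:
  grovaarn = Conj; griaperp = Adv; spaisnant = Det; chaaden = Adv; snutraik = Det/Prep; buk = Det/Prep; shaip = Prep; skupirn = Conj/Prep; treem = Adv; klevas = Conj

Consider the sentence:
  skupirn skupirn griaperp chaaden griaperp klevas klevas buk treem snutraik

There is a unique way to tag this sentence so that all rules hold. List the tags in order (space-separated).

Conj Conj Adv Adv Adv Conj Conj Det Adv Det

Candidates per position — 1:skupirn {Conj,Prep}; 2:skupirn {Conj,Prep}; 3:griaperp {Adv}; 4:chaaden {Adv}; 5:griaperp {Adv}; 6:klevas {Conj}; 7:klevas {Conj}; 8:buk {Det,Prep}; 9:treem {Adv}; 10:snutraik {Det,Prep}.
Position 1: tagging it Prep would leave rule 1 unsatisfiable, so it must be Conj.
Position 2: tagging it Prep would leave rule 1 unsatisfiable, so it must be Conj.
Position 8: tagging it Prep would leave rule 1 unsatisfiable, so it must be Det.
Position 10: tagging it Prep would leave rule 1 unsatisfiable, so it must be Det.
The unique satisfying tagging is: Conj Conj Adv Adv Adv Conj Conj Det Adv Det.
Checking: rule 1 satisfied; rule 2 satisfied; rule 3 satisfied; rule 4 satisfied; rule 5 satisfied.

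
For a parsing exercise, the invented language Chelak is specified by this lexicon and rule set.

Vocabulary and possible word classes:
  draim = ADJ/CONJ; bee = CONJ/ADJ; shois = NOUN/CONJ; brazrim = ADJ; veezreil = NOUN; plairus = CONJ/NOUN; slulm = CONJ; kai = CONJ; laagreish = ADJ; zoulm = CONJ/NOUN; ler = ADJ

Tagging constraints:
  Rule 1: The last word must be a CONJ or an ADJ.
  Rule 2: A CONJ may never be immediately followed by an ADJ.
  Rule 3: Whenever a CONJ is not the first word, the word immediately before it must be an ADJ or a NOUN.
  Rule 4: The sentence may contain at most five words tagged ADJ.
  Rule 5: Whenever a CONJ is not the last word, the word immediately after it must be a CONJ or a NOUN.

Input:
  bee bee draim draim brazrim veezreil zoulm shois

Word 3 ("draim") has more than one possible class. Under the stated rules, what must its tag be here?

Candidates per position — 1:bee {CONJ,ADJ}; 2:bee {CONJ,ADJ}; 3:draim {ADJ,CONJ}; 4:draim {ADJ,CONJ}; 5:brazrim {ADJ}; 6:veezreil {NOUN}; 7:zoulm {CONJ,NOUN}; 8:shois {NOUN,CONJ}.
At position 1, choosing CONJ makes rule 2 impossible to satisfy; hence ADJ.
At position 2, choosing CONJ makes rule 2 impossible to satisfy; hence ADJ.
At position 3, choosing CONJ makes rule 2 impossible to satisfy; hence ADJ.
At position 4, choosing CONJ makes rule 2 impossible to satisfy; hence ADJ.
At position 8, choosing NOUN makes rule 1 impossible to satisfy; hence CONJ.
At position 7, choosing CONJ makes rule 3 impossible to satisfy; hence NOUN.
So the tagging must be: ADJ ADJ ADJ ADJ ADJ NOUN NOUN CONJ.
Rule-by-rule: rule 1 ok; rule 2 ok; rule 3 ok; rule 4 ok; rule 5 ok.

ADJ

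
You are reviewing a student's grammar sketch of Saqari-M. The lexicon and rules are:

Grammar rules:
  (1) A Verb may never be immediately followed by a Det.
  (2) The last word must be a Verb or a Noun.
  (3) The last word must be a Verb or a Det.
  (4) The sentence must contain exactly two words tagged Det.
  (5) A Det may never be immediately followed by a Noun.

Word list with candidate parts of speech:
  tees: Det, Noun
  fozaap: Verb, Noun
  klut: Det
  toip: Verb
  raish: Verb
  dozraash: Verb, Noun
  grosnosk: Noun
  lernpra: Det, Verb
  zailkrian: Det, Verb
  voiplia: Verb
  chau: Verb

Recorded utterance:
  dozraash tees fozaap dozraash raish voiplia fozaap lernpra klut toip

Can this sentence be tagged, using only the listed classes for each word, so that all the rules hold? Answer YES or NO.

YES

Candidates per position — 1:dozraash {Verb,Noun}; 2:tees {Det,Noun}; 3:fozaap {Verb,Noun}; 4:dozraash {Verb,Noun}; 5:raish {Verb}; 6:voiplia {Verb}; 7:fozaap {Verb,Noun}; 8:lernpra {Det,Verb}; 9:klut {Det}; 10:toip {Verb}.
One satisfying assignment: Verb Noun Verb Verb Verb Verb Noun Det Det Verb.
Check: rule 1 ok; rule 2 ok; rule 3 ok; rule 4 ok; rule 5 ok.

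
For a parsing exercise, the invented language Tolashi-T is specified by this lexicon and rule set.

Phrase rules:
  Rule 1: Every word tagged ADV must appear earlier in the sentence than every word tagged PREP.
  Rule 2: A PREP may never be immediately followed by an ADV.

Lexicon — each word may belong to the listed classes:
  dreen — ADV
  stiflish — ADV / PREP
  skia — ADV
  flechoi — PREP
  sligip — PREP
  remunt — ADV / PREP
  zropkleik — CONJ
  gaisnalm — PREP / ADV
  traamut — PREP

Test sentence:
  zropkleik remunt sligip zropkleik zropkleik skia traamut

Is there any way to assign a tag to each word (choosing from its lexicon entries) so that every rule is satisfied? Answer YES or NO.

NO

Candidates per position — 1:zropkleik {CONJ}; 2:remunt {ADV,PREP}; 3:sligip {PREP}; 4:zropkleik {CONJ}; 5:zropkleik {CONJ}; 6:skia {ADV}; 7:traamut {PREP}.
Rule 1 cannot be satisfied by any choice of tags from the lexicon.
So there is no consistent tagging.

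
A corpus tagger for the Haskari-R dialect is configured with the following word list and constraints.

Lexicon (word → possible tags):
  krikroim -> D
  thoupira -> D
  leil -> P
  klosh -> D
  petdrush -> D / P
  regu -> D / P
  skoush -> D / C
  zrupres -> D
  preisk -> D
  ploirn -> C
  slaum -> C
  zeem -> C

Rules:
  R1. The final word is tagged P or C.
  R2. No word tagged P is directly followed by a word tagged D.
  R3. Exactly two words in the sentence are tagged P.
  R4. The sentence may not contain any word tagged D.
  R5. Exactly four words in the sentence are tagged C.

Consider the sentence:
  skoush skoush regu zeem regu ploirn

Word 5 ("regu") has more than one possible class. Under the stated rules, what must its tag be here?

Candidates per position — 1:skoush {D,C}; 2:skoush {D,C}; 3:regu {D,P}; 4:zeem {C}; 5:regu {D,P}; 6:ploirn {C}.
Position 1: D is ruled out by rule 4; that leaves C.
Position 2: D is ruled out by rule 4; that leaves C.
Position 3: D is ruled out by rule 3; that leaves P.
Position 5: D is ruled out by rule 3; that leaves P.
The only consistent sequence is: C C P C P C.
Rule-by-rule: rule 1 ok; rule 2 ok; rule 3 ok; rule 4 ok; rule 5 ok.

P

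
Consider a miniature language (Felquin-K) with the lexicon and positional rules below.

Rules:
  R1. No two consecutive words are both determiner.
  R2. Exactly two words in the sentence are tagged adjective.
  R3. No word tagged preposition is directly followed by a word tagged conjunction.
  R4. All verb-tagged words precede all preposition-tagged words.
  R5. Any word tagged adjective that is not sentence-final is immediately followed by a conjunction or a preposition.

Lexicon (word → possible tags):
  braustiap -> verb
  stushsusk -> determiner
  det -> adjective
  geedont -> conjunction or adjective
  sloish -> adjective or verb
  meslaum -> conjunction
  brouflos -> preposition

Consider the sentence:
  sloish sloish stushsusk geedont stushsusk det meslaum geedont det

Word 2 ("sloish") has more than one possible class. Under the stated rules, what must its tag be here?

Candidates per position — 1:sloish {adjective,verb}; 2:sloish {adjective,verb}; 3:stushsusk {determiner}; 4:geedont {conjunction,adjective}; 5:stushsusk {determiner}; 6:det {adjective}; 7:meslaum {conjunction}; 8:geedont {conjunction,adjective}; 9:det {adjective}.
At position 1, choosing adjective makes rule 2 impossible to satisfy; hence verb.
At position 2, choosing adjective makes rule 2 impossible to satisfy; hence verb.
At position 4, choosing adjective makes rule 2 impossible to satisfy; hence conjunction.
At position 8, choosing adjective makes rule 2 impossible to satisfy; hence conjunction.
The unique satisfying tagging is: verb verb determiner conjunction determiner adjective conjunction conjunction adjective.
Check: rule 1 ✓; rule 2 ✓; rule 3 ✓; rule 4 ✓; rule 5 ✓.

verb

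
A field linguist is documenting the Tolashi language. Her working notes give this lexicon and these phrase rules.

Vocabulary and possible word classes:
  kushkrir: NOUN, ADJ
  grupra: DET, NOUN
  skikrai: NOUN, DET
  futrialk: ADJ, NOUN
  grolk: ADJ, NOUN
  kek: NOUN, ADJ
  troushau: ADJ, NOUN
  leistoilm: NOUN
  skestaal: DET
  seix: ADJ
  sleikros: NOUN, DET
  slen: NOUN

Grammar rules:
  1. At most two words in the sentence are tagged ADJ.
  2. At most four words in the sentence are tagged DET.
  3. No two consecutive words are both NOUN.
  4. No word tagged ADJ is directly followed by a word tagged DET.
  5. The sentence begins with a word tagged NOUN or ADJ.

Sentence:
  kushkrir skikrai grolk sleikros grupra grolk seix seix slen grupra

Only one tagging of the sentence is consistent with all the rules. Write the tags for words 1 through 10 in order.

Candidates per position — 1:kushkrir {NOUN,ADJ}; 2:skikrai {NOUN,DET}; 3:grolk {ADJ,NOUN}; 4:sleikros {NOUN,DET}; 5:grupra {DET,NOUN}; 6:grolk {ADJ,NOUN}; 7:seix {ADJ}; 8:seix {ADJ}; 9:slen {NOUN}; 10:grupra {DET,NOUN}.
At position 1, choosing ADJ makes rule 1 impossible to satisfy; hence NOUN.
At position 2, choosing NOUN makes rule 3 impossible to satisfy; hence DET.
At position 3, choosing ADJ makes rule 1 impossible to satisfy; hence NOUN.
At position 4, choosing NOUN makes rule 3 impossible to satisfy; hence DET.
At position 6, choosing ADJ makes rule 1 impossible to satisfy; hence NOUN.
At position 10, choosing NOUN makes rule 3 impossible to satisfy; hence DET.
At position 5, choosing NOUN makes rule 3 impossible to satisfy; hence DET.
That leaves exactly one tagging: NOUN DET NOUN DET DET NOUN ADJ ADJ NOUN DET.
Rule-by-rule: rule 1 holds; rule 2 holds; rule 3 holds; rule 4 holds; rule 5 holds.

NOUN DET NOUN DET DET NOUN ADJ ADJ NOUN DET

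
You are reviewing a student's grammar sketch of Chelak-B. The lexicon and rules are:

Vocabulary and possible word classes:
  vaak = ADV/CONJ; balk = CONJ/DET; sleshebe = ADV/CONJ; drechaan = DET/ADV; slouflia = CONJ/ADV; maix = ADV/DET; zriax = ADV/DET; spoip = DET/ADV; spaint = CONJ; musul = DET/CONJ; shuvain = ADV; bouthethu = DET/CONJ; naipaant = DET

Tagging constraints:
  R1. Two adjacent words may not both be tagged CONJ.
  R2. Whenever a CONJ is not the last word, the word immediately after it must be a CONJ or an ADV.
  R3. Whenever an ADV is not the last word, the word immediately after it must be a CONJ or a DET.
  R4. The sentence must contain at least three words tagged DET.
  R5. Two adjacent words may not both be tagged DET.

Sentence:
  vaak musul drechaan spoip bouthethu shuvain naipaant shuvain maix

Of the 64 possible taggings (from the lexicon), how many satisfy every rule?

Candidates per position — 1:vaak {ADV,CONJ}; 2:musul {DET,CONJ}; 3:drechaan {DET,ADV}; 4:spoip {DET,ADV}; 5:bouthethu {DET,CONJ}; 6:shuvain {ADV}; 7:naipaant {DET}; 8:shuvain {ADV}; 9:maix {ADV,DET}.
There are 64 candidate sequences in total.
The sequences that satisfy every rule: ADV DET ADV DET CONJ ADV DET ADV DET; ADV CONJ ADV DET CONJ ADV DET ADV DET.
Count = 2.

2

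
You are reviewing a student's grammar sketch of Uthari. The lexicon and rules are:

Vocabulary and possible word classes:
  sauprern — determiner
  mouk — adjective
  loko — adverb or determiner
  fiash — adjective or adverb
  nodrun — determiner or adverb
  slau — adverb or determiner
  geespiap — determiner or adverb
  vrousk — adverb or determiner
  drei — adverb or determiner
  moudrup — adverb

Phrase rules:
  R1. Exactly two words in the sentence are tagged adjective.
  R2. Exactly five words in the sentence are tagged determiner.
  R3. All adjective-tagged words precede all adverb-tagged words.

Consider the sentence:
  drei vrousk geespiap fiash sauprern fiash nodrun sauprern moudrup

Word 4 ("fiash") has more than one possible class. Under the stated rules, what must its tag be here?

Candidates per position — 1:drei {adverb,determiner}; 2:vrousk {adverb,determiner}; 3:geespiap {determiner,adverb}; 4:fiash {adjective,adverb}; 5:sauprern {determiner}; 6:fiash {adjective,adverb}; 7:nodrun {determiner,adverb}; 8:sauprern {determiner}; 9:moudrup {adverb}.
At position 4, choosing adverb makes rule 1 impossible to satisfy; hence adjective.
At position 6, choosing adverb makes rule 1 impossible to satisfy; hence adjective.
At position 1, choosing adverb makes rule 3 impossible to satisfy; hence determiner.
At position 2, choosing adverb makes rule 3 impossible to satisfy; hence determiner.
At position 3, choosing adverb makes rule 3 impossible to satisfy; hence determiner.
At position 7, choosing determiner makes rule 2 impossible to satisfy; hence adverb.
That leaves exactly one tagging: determiner determiner determiner adjective determiner adjective adverb determiner adverb.
Verifying each rule — rule 1 ok; rule 2 ok; rule 3 ok.

adjective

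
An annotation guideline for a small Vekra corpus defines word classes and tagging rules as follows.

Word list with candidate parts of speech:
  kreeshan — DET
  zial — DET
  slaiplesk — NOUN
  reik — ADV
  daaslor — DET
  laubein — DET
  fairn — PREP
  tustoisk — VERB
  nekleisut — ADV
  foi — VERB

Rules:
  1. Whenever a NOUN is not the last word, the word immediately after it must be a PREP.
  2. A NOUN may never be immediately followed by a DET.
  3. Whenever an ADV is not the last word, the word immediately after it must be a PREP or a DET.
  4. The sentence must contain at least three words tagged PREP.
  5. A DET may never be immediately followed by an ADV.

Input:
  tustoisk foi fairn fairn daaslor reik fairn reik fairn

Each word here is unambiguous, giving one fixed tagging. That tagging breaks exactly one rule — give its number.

Fixed tagging: VERB VERB PREP PREP DET ADV PREP ADV PREP.
Checking each rule: R1 ok, R2 ok, R3 ok, R4 ok, R5 fails.
Only rule 5 fails.

5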